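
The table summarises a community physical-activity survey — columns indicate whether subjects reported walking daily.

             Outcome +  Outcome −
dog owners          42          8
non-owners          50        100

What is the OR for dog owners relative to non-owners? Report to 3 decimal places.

10.500

odds, dog owners = 42/8 = 5.2500
odds, non-owners = 50/100 = 0.5000
OR = 5.2500 / 0.5000 = 10.500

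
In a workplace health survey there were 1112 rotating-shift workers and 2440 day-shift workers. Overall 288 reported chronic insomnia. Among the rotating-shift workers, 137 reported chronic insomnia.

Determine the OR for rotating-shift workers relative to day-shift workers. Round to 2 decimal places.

2.13

rotating-shift workers without the outcome: 1112 − 137 = 975
day-shift workers with the outcome: 288 − 137 = 151
day-shift workers without the outcome: 2440 − 151 = 2289
odds, rotating-shift workers = 137/975 = 0.1405
odds, day-shift workers = 151/2289 = 0.0660
OR = 0.1405 / 0.0660 = 2.13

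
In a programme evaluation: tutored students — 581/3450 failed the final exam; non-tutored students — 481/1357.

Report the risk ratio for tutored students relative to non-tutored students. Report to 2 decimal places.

0.48

risk, tutored students = 581/3450 = 0.1684
risk, non-tutored students = 481/1357 = 0.3545
RR = 0.1684 / 0.3545 = 0.48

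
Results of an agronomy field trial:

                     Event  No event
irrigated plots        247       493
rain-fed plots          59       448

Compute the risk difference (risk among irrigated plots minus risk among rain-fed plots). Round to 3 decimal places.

RD ≈ 0.217

risk, irrigated plots = 247/740 = 0.3338
risk, rain-fed plots = 59/507 = 0.1164
risk difference = 0.3338 − 0.1164 = 0.217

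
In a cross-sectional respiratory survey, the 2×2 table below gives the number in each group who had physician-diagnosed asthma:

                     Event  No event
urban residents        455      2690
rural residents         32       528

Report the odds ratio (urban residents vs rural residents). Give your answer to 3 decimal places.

OR = (455 × 528) / (2690 × 32) = 240240/86080 ≈ 2.791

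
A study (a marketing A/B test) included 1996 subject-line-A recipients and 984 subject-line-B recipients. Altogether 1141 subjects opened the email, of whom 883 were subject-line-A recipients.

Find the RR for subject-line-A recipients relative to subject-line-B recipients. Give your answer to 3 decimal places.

1.687

subject-line-A recipients without the outcome: 1996 − 883 = 1113
subject-line-B recipients with the outcome: 1141 − 883 = 258
subject-line-B recipients without the outcome: 984 − 258 = 726
risk, subject-line-A recipients = 883/1996 = 0.4424
risk, subject-line-B recipients = 258/984 = 0.2622
RR = 0.4424 / 0.2622 = 1.687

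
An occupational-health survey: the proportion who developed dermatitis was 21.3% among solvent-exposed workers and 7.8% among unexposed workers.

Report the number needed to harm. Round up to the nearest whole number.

8

absolute risk difference = 0.135000
1 / 0.135000 = 7.407 → round up → 8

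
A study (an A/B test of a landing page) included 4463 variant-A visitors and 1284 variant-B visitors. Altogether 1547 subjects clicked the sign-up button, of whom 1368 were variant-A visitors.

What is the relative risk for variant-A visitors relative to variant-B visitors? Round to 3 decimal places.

variant-A visitors without the outcome: 4463 − 1368 = 3095
variant-B visitors with the outcome: 1547 − 1368 = 179
variant-B visitors without the outcome: 1284 − 179 = 1105
risk, variant-A visitors = 1368/4463 = 0.3065
risk, variant-B visitors = 179/1284 = 0.1394
RR = 0.3065 / 0.1394 = 2.199

2.199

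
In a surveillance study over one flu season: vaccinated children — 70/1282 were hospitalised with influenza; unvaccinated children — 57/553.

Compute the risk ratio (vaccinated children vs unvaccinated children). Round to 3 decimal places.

RR: 0.530

risk, vaccinated children = 70/1282 = 0.0546
risk, unvaccinated children = 57/553 = 0.1031
RR = 0.0546 / 0.1031 = 0.530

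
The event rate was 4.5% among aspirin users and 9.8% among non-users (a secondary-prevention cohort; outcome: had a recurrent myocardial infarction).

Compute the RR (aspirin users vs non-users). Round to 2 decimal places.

RR = 0.04500 / 0.09800 = 0.46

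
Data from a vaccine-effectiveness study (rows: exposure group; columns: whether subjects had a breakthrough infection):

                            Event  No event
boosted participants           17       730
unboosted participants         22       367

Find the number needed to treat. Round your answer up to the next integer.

NNT: 30

risk, boosted participants = 17/747 = 0.022758
risk, unboosted participants = 22/389 = 0.056555
absolute risk difference = 0.033798
1 / 0.033798 = 29.588 → round up → 30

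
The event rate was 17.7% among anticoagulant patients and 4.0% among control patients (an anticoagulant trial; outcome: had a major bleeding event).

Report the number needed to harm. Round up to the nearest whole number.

NNH: 8

absolute risk difference = 0.137000
1 / 0.137000 = 7.299 → round up → 8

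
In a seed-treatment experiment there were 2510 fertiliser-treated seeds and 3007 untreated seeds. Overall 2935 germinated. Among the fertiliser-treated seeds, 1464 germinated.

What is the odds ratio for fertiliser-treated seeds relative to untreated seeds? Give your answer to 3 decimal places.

OR: 1.461

fertiliser-treated seeds without the outcome: 2510 − 1464 = 1046
untreated seeds with the outcome: 2935 − 1464 = 1471
untreated seeds without the outcome: 3007 − 1471 = 1536
OR = (1464 × 1536) / (1046 × 1471) = 2248704/1538666 ≈ 1.461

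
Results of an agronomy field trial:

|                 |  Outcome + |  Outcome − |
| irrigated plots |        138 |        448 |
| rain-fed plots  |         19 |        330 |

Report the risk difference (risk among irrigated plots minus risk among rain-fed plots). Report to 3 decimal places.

risk, irrigated plots = 138/586 = 0.2355
risk, rain-fed plots = 19/349 = 0.0544
risk difference = 0.2355 − 0.0544 = 0.181

0.181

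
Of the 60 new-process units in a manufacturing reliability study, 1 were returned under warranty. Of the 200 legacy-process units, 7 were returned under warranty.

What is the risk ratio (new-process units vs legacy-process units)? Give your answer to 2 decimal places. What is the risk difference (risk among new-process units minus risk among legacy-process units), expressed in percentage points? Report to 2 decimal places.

risk, new-process units = 1/60 = 0.01667
risk, legacy-process units = 7/200 = 0.03500
RR = 0.01667 / 0.03500 = 0.48
risk difference = 0.01667 − 0.03500 = -0.01833 → -1.83 percentage points

RR = 0.48; RD = -1.83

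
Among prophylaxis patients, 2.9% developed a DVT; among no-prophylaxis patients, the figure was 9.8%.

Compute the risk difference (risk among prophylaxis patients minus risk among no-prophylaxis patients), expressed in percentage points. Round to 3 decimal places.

-6.900

risk difference = 0.02900 − 0.09800 = -0.06900 → -6.900 percentage points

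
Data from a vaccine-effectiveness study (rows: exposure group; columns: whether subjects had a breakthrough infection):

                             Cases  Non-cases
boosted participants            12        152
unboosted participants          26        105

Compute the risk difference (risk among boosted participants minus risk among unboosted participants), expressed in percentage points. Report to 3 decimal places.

-12.530

risk, boosted participants = 12/164 = 0.0732
risk, unboosted participants = 26/131 = 0.1985
risk difference = 0.0732 − 0.1985 = -0.1253 → -12.530 percentage points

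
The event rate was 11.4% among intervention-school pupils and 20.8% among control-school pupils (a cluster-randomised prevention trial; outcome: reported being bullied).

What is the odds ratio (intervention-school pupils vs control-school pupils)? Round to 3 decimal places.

odds, intervention-school pupils = 0.1140/0.8860 = 0.1287
odds, control-school pupils = 0.2080/0.7920 = 0.2626
OR = 0.1287 / 0.2626 = 0.490

OR: 0.490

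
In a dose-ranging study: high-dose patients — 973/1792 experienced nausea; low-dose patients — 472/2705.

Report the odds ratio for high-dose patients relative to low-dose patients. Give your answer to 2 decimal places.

odds, high-dose patients = 973/819 = 1.1880
odds, low-dose patients = 472/2233 = 0.2114
OR = 1.1880 / 0.2114 = 5.62

OR = 5.62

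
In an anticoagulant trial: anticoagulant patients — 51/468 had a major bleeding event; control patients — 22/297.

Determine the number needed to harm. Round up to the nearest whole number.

NNH: 29

risk, anticoagulant patients = 51/468 = 0.108974
risk, control patients = 22/297 = 0.074074
absolute risk difference = 0.034900
1 / 0.034900 = 28.653 → round up → 29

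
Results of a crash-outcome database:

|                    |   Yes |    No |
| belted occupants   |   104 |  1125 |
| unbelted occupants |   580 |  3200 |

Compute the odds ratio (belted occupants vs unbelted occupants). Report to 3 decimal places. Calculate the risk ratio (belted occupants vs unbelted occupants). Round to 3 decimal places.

OR = (104 × 3200) / (1125 × 580) = 332800/652500 ≈ 0.510
risk, belted occupants = 104/1229 = 0.0846
risk, unbelted occupants = 580/3780 = 0.1534
RR = 0.0846 / 0.1534 = 0.551

OR = 0.510; RR = 0.551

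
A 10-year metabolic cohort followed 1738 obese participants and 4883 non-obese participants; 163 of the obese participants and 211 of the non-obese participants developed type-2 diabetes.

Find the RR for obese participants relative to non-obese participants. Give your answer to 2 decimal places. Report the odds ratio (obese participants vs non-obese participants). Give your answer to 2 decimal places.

risk, obese participants = 163/1738 = 0.09379
risk, non-obese participants = 211/4883 = 0.04321
RR = 0.09379 / 0.04321 = 2.17
OR = (163 × 4672) / (1575 × 211) = 761536/332325 ≈ 2.29

RR = 2.17; OR = 2.29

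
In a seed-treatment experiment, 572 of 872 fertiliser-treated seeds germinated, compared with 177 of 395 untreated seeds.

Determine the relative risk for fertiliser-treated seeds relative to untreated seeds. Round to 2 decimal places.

1.46

risk, fertiliser-treated seeds = 572/872 = 0.6560
risk, untreated seeds = 177/395 = 0.4481
RR = 0.6560 / 0.4481 = 1.46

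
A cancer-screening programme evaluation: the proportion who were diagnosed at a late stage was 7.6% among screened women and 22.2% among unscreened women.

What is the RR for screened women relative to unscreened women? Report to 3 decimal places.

RR = 0.0760 / 0.2220 = 0.342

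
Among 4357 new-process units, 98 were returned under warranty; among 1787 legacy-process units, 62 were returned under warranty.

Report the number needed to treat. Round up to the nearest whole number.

NNT = 82

risk, new-process units = 98/4357 = 0.022493
risk, legacy-process units = 62/1787 = 0.034695
absolute risk difference = 0.012202
1 / 0.012202 = 81.954 → round up → 82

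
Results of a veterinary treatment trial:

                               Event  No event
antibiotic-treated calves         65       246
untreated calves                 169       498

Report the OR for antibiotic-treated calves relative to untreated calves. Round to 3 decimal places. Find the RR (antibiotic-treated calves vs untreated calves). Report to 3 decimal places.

OR = 0.779; RR = 0.825

OR = (65 × 498) / (246 × 169) = 32370/41574 ≈ 0.779
risk, antibiotic-treated calves = 65/311 = 0.2090
risk, untreated calves = 169/667 = 0.2534
RR = 0.2090 / 0.2534 = 0.825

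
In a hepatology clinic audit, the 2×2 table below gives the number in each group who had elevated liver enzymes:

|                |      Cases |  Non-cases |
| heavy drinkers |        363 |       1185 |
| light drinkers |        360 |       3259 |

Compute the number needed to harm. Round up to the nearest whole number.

NNH = 8

risk, heavy drinkers = 363/1548 = 0.234496
risk, light drinkers = 360/3619 = 0.099475
absolute risk difference = 0.135021
1 / 0.135021 = 7.406 → round up → 8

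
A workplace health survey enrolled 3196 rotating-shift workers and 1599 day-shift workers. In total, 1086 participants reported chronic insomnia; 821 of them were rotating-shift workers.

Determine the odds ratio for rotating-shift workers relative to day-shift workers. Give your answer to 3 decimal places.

OR ≈ 1.740

rotating-shift workers without the outcome: 3196 − 821 = 2375
day-shift workers with the outcome: 1086 − 821 = 265
day-shift workers without the outcome: 1599 − 265 = 1334
OR = (821 × 1334) / (2375 × 265) = 1095214/629375 ≈ 1.740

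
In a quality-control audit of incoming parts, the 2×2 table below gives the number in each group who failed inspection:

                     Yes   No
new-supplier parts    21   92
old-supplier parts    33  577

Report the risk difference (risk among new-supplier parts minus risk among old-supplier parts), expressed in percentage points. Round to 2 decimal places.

risk, new-supplier parts = 21/113 = 0.1858
risk, old-supplier parts = 33/610 = 0.0541
risk difference = 0.1858 − 0.0541 = 0.1317 → 13.17 percentage points

13.17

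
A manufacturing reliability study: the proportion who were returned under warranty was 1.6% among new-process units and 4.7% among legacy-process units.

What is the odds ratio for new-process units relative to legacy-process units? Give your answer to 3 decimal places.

OR: 0.330

odds, new-process units = 0.01600/0.98400 = 0.01626
odds, legacy-process units = 0.04700/0.95300 = 0.04932
OR = 0.01626 / 0.04932 = 0.330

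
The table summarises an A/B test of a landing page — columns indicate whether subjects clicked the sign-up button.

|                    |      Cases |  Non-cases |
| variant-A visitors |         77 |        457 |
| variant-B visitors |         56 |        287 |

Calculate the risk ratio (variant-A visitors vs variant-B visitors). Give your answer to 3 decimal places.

risk, variant-A visitors = 77/534 = 0.1442
risk, variant-B visitors = 56/343 = 0.1633
RR = 0.1442 / 0.1633 = 0.883

RR = 0.883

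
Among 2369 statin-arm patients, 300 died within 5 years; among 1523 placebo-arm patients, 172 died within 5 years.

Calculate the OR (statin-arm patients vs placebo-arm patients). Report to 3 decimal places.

1.139

odds, statin-arm patients = 300/2069 = 0.1450
odds, placebo-arm patients = 172/1351 = 0.1273
OR = 0.1450 / 0.1273 = 1.139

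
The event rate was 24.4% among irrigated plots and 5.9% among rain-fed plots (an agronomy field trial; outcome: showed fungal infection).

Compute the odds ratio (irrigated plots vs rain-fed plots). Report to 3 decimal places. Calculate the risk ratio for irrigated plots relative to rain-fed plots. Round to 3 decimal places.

odds, irrigated plots = 0.2440/0.7560 = 0.3228
odds, rain-fed plots = 0.0590/0.9410 = 0.0627
OR = 0.3228 / 0.0627 = 5.148
RR = 0.2440 / 0.0590 = 4.136

OR = 5.148; RR = 4.136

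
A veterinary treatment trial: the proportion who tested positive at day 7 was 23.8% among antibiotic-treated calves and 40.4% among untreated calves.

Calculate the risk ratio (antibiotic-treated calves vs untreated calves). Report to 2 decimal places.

RR = 0.2380 / 0.4040 = 0.59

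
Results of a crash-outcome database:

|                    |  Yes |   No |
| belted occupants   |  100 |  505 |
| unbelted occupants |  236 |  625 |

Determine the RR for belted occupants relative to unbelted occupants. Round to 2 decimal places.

risk, belted occupants = 100/605 = 0.1653
risk, unbelted occupants = 236/861 = 0.2741
RR = 0.1653 / 0.2741 = 0.60

RR: 0.60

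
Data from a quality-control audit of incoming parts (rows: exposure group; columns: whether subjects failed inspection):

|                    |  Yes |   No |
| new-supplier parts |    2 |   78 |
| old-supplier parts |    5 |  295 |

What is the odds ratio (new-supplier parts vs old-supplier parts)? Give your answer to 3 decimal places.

OR = (2 × 295) / (78 × 5) = 590/390 ≈ 1.513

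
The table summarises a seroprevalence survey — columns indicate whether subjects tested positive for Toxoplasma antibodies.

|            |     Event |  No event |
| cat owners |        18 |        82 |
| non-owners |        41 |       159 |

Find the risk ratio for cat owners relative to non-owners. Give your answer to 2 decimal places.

RR = 0.88

risk, cat owners = 18/100 = 0.1800
risk, non-owners = 41/200 = 0.2050
RR = 0.1800 / 0.2050 = 0.88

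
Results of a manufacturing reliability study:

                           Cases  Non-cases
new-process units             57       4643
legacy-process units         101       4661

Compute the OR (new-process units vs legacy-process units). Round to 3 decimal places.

OR = (57 × 4661) / (4643 × 101) = 265677/468943 ≈ 0.567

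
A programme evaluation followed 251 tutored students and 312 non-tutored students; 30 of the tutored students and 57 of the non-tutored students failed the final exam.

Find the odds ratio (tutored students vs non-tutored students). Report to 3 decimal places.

OR: 0.607

odds, tutored students = 30/221 = 0.1357
odds, non-tutored students = 57/255 = 0.2235
OR = 0.1357 / 0.2235 = 0.607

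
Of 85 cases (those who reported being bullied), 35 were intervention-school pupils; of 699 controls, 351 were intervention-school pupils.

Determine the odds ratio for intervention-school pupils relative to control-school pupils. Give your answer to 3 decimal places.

OR = (35 × 348) / (351 × 50) = 12180/17550 ≈ 0.694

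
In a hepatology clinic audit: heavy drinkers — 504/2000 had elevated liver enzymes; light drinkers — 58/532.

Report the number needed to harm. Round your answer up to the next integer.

risk, heavy drinkers = 504/2000 = 0.252000
risk, light drinkers = 58/532 = 0.109023
absolute risk difference = 0.142977
1 / 0.142977 = 6.994 → round up → 7

NNH: 7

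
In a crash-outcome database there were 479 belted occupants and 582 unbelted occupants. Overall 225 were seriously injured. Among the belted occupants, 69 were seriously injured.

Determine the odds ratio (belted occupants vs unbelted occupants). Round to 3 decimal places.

OR: 0.460

belted occupants without the outcome: 479 − 69 = 410
unbelted occupants with the outcome: 225 − 69 = 156
unbelted occupants without the outcome: 582 − 156 = 426
OR = (69 × 426) / (410 × 156) = 29394/63960 ≈ 0.460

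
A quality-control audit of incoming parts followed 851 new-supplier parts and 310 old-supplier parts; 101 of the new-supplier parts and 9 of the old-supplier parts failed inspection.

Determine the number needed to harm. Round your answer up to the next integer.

risk, new-supplier parts = 101/851 = 0.118684
risk, old-supplier parts = 9/310 = 0.029032
absolute risk difference = 0.089652
1 / 0.089652 = 11.154 → round up → 12

12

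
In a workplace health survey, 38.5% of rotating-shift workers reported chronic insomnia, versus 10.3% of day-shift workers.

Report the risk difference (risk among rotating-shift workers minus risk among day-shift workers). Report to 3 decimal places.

risk difference = 0.3850 − 0.1030 = 0.282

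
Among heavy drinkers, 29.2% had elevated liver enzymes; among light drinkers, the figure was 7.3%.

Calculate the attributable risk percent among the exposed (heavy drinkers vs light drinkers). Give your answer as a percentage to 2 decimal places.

AR% = (0.2920 − 0.0730) / 0.2920 = 0.7500 → 75.00%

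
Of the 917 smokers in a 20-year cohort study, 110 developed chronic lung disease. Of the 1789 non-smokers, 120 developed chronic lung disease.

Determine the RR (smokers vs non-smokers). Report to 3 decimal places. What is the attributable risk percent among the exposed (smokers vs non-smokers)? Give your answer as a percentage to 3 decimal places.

RR = 1.788; AR% = 44.083%

risk, smokers = 110/917 = 0.1200
risk, non-smokers = 120/1789 = 0.0671
RR = 0.1200 / 0.0671 = 1.788
AR% = (0.1200 − 0.0671) / 0.1200 = 0.4408 → 44.083%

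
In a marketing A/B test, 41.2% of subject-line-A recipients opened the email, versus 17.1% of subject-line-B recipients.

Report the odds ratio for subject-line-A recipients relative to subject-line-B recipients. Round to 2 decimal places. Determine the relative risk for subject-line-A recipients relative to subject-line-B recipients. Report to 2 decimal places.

OR = 3.40; RR = 2.41

odds, subject-line-A recipients = 0.4120/0.5880 = 0.7007
odds, subject-line-B recipients = 0.1710/0.8290 = 0.2063
OR = 0.7007 / 0.2063 = 3.40
RR = 0.4120 / 0.1710 = 2.41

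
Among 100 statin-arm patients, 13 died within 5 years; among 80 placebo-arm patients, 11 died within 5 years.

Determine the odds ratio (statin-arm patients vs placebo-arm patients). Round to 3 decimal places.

OR = (13 × 69) / (87 × 11) = 897/957 ≈ 0.937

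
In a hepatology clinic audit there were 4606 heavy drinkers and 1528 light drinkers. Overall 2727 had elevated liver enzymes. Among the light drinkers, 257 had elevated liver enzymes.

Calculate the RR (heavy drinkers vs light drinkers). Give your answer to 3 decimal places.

RR: 3.188

heavy drinkers with the outcome: 2727 − 257 = 2470
heavy drinkers without the outcome: 4606 − 2470 = 2136
light drinkers without the outcome: 1528 − 257 = 1271
risk, heavy drinkers = 2470/4606 = 0.5363
risk, light drinkers = 257/1528 = 0.1682
RR = 0.5363 / 0.1682 = 3.188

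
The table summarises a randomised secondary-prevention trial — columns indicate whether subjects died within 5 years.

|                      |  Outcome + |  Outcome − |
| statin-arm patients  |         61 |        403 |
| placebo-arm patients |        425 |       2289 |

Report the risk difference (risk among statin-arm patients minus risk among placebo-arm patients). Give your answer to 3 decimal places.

risk, statin-arm patients = 61/464 = 0.1315
risk, placebo-arm patients = 425/2714 = 0.1566
risk difference = 0.1315 − 0.1566 = -0.025

RD ≈ -0.025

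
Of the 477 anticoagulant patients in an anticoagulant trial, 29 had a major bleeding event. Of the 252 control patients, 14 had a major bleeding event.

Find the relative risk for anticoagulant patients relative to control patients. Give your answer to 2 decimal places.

risk, anticoagulant patients = 29/477 = 0.0608
risk, control patients = 14/252 = 0.0556
RR = 0.0608 / 0.0556 = 1.09

1.09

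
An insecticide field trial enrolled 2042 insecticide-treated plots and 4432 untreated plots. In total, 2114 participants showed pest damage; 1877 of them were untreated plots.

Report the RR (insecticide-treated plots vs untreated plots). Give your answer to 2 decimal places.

insecticide-treated plots with the outcome: 2114 − 1877 = 237
insecticide-treated plots without the outcome: 2042 − 237 = 1805
untreated plots without the outcome: 4432 − 1877 = 2555
risk, insecticide-treated plots = 237/2042 = 0.1161
risk, untreated plots = 1877/4432 = 0.4235
RR = 0.1161 / 0.4235 = 0.27

0.27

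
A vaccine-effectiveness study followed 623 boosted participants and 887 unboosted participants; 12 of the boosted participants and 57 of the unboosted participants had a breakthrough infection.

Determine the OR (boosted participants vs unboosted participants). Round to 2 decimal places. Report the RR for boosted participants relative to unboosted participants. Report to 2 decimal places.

odds, boosted participants = 12/611 = 0.01964
odds, unboosted participants = 57/830 = 0.06867
OR = 0.01964 / 0.06867 = 0.29
risk, boosted participants = 12/623 = 0.01926
risk, unboosted participants = 57/887 = 0.06426
RR = 0.01926 / 0.06426 = 0.30

OR = 0.29; RR = 0.30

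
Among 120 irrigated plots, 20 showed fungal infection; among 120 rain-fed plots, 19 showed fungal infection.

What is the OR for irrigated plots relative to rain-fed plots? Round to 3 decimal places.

odds, irrigated plots = 20/100 = 0.2000
odds, rain-fed plots = 19/101 = 0.1881
OR = 0.2000 / 0.1881 = 1.063

OR ≈ 1.063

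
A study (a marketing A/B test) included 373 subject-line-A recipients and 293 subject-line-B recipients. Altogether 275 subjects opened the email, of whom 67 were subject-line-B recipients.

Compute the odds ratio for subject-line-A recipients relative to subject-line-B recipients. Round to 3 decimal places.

OR = 4.252

subject-line-A recipients with the outcome: 275 − 67 = 208
subject-line-A recipients without the outcome: 373 − 208 = 165
subject-line-B recipients without the outcome: 293 − 67 = 226
odds, subject-line-A recipients = 208/165 = 1.2606
odds, subject-line-B recipients = 67/226 = 0.2965
OR = 1.2606 / 0.2965 = 4.252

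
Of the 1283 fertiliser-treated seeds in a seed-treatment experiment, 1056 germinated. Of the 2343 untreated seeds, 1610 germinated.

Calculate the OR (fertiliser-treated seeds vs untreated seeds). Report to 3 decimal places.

OR = (1056 × 733) / (227 × 1610) = 774048/365470 ≈ 2.118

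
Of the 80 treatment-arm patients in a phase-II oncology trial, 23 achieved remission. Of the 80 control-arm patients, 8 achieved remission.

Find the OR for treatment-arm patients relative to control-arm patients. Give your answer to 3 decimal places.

OR = (23 × 72) / (57 × 8) = 1656/456 ≈ 3.632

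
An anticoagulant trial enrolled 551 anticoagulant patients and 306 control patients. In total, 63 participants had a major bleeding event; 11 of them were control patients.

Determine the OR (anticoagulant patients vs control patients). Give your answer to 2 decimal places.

2.79

anticoagulant patients with the outcome: 63 − 11 = 52
anticoagulant patients without the outcome: 551 − 52 = 499
control patients without the outcome: 306 − 11 = 295
OR = (52 × 295) / (499 × 11) = 15340/5489 ≈ 2.79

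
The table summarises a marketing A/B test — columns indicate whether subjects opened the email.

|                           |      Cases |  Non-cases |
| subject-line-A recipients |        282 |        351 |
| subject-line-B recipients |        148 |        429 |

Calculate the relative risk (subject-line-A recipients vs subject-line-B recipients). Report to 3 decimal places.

1.737

risk, subject-line-A recipients = 282/633 = 0.4455
risk, subject-line-B recipients = 148/577 = 0.2565
RR = 0.4455 / 0.2565 = 1.737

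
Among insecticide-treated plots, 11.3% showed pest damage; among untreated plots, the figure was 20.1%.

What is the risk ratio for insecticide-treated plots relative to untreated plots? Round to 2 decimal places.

RR = 0.1130 / 0.2010 = 0.56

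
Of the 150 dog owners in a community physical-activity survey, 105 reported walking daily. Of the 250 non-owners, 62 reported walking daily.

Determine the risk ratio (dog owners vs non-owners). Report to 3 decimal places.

RR: 2.823

risk, dog owners = 105/150 = 0.7000
risk, non-owners = 62/250 = 0.2480
RR = 0.7000 / 0.2480 = 2.823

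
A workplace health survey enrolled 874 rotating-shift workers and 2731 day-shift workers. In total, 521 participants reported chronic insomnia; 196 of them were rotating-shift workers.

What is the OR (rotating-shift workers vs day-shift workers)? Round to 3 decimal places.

rotating-shift workers without the outcome: 874 − 196 = 678
day-shift workers with the outcome: 521 − 196 = 325
day-shift workers without the outcome: 2731 − 325 = 2406
OR = (196 × 2406) / (678 × 325) = 471576/220350 ≈ 2.140

OR: 2.140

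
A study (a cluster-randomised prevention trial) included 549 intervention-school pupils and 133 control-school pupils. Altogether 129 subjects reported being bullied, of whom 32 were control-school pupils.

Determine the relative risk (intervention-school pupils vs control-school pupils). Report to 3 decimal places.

intervention-school pupils with the outcome: 129 − 32 = 97
intervention-school pupils without the outcome: 549 − 97 = 452
control-school pupils without the outcome: 133 − 32 = 101
risk, intervention-school pupils = 97/549 = 0.1767
risk, control-school pupils = 32/133 = 0.2406
RR = 0.1767 / 0.2406 = 0.734

RR = 0.734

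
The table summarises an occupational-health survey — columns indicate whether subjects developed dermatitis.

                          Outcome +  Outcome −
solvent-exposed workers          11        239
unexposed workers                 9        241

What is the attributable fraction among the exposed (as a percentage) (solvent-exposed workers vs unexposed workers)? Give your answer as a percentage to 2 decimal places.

risk, solvent-exposed workers = 11/250 = 0.04400
risk, unexposed workers = 9/250 = 0.03600
AR% = (0.04400 − 0.03600) / 0.04400 = 0.1818 → 18.18%

18.18%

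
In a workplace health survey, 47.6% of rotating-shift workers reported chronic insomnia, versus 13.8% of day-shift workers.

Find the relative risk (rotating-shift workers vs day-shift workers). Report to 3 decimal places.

RR = 0.4760 / 0.1380 = 3.449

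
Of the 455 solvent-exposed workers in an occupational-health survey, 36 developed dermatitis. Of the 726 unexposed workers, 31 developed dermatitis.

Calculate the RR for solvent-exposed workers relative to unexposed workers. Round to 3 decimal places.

1.853

risk, solvent-exposed workers = 36/455 = 0.07912
risk, unexposed workers = 31/726 = 0.04270
RR = 0.07912 / 0.04270 = 1.853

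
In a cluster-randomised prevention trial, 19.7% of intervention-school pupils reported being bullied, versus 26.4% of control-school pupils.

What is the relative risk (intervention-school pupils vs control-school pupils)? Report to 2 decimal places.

RR = 0.1970 / 0.2640 = 0.75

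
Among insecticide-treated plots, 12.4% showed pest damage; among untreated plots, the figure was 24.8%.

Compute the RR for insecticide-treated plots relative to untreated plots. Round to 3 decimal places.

RR = 0.1240 / 0.2480 = 0.500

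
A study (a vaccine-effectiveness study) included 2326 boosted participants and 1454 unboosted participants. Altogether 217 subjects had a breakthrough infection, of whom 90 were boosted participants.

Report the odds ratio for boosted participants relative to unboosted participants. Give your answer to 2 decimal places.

OR = 0.42

boosted participants without the outcome: 2326 − 90 = 2236
unboosted participants with the outcome: 217 − 90 = 127
unboosted participants without the outcome: 1454 − 127 = 1327
OR = (90 × 1327) / (2236 × 127) = 119430/283972 ≈ 0.42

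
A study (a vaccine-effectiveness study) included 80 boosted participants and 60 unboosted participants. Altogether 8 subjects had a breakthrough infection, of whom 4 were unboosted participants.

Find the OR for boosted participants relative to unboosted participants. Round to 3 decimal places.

boosted participants with the outcome: 8 − 4 = 4
boosted participants without the outcome: 80 − 4 = 76
unboosted participants without the outcome: 60 − 4 = 56
odds, boosted participants = 4/76 = 0.0526
odds, unboosted participants = 4/56 = 0.0714
OR = 0.0526 / 0.0714 = 0.737

0.737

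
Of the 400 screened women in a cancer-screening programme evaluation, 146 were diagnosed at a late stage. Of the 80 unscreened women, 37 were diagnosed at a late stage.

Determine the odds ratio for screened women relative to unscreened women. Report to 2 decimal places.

OR = (146 × 43) / (254 × 37) = 6278/9398 ≈ 0.67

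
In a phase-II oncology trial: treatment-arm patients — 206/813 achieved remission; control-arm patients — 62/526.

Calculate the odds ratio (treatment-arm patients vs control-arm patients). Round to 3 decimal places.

OR = (206 × 464) / (607 × 62) = 95584/37634 ≈ 2.540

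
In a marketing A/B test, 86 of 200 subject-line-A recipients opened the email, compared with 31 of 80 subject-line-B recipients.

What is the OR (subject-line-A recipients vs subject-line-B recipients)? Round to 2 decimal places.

1.19

odds, subject-line-A recipients = 86/114 = 0.7544
odds, subject-line-B recipients = 31/49 = 0.6327
OR = 0.7544 / 0.6327 = 1.19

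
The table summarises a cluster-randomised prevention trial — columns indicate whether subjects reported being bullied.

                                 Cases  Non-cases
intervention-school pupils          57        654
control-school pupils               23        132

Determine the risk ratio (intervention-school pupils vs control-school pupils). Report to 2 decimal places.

0.54

risk, intervention-school pupils = 57/711 = 0.0802
risk, control-school pupils = 23/155 = 0.1484
RR = 0.0802 / 0.1484 = 0.54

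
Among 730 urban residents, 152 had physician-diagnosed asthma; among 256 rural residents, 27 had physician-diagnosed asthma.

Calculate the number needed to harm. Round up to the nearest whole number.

NNH ≈ 10

risk, urban residents = 152/730 = 0.208219
risk, rural residents = 27/256 = 0.105469
absolute risk difference = 0.102750
1 / 0.102750 = 9.732 → round up → 10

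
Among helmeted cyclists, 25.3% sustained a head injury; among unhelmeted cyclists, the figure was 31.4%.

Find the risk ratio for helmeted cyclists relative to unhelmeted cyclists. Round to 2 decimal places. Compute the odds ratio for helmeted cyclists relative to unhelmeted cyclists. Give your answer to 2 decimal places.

RR = 0.81; OR = 0.74

RR = 0.2530 / 0.3140 = 0.81
odds, helmeted cyclists = 0.2530/0.7470 = 0.3387
odds, unhelmeted cyclists = 0.3140/0.6860 = 0.4577
OR = 0.3387 / 0.4577 = 0.74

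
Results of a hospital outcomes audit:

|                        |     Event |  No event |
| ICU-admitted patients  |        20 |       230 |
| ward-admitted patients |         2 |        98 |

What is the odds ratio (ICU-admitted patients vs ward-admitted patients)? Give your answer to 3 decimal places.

OR ≈ 4.261

odds, ICU-admitted patients = 20/230 = 0.08696
odds, ward-admitted patients = 2/98 = 0.02041
OR = 0.08696 / 0.02041 = 4.261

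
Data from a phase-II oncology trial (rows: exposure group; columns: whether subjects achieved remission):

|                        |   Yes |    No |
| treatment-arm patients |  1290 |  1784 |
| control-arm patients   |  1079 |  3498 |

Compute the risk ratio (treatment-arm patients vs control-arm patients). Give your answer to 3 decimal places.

risk, treatment-arm patients = 1290/3074 = 0.4196
risk, control-arm patients = 1079/4577 = 0.2357
RR = 0.4196 / 0.2357 = 1.780

1.780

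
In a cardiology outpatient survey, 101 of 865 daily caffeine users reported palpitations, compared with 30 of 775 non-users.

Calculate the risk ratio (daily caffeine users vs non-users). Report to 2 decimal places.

RR = 3.02

risk, daily caffeine users = 101/865 = 0.11676
risk, non-users = 30/775 = 0.03871
RR = 0.11676 / 0.03871 = 3.02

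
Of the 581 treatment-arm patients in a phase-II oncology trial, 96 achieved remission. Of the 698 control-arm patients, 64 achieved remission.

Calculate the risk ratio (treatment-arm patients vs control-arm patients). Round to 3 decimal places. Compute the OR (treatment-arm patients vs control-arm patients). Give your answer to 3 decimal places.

RR = 1.802; OR = 1.961

risk, treatment-arm patients = 96/581 = 0.1652
risk, control-arm patients = 64/698 = 0.0917
RR = 0.1652 / 0.0917 = 1.802
OR = (96 × 634) / (485 × 64) = 60864/31040 ≈ 1.961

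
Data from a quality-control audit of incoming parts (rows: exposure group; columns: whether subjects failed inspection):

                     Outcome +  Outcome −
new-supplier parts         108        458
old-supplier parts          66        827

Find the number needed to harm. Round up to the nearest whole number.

risk, new-supplier parts = 108/566 = 0.190813
risk, old-supplier parts = 66/893 = 0.073908
absolute risk difference = 0.116905
1 / 0.116905 = 8.554 → round up → 9

9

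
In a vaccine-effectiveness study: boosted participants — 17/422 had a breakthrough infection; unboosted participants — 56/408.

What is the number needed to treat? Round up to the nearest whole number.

risk, boosted participants = 17/422 = 0.040284
risk, unboosted participants = 56/408 = 0.137255
absolute risk difference = 0.096971
1 / 0.096971 = 10.312 → round up → 11

NNT = 11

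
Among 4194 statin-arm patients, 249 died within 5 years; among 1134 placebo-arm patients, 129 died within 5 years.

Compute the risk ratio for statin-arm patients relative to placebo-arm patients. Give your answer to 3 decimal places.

risk, statin-arm patients = 249/4194 = 0.0594
risk, placebo-arm patients = 129/1134 = 0.1138
RR = 0.0594 / 0.1138 = 0.522

RR: 0.522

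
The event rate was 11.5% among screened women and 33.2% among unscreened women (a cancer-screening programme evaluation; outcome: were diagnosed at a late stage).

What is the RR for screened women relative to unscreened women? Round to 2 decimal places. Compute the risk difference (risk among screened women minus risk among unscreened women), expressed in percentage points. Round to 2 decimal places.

RR = 0.35; RD = -21.70

RR = 0.1150 / 0.3320 = 0.35
risk difference = 0.1150 − 0.3320 = -0.2170 → -21.70 percentage points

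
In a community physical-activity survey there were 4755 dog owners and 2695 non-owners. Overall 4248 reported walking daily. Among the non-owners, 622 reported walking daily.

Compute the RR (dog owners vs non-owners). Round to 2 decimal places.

3.30

dog owners with the outcome: 4248 − 622 = 3626
dog owners without the outcome: 4755 − 3626 = 1129
non-owners without the outcome: 2695 − 622 = 2073
risk, dog owners = 3626/4755 = 0.7626
risk, non-owners = 622/2695 = 0.2308
RR = 0.7626 / 0.2308 = 3.30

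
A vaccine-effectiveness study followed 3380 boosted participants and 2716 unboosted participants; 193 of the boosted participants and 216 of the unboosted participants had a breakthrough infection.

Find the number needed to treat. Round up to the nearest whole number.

risk, boosted participants = 193/3380 = 0.057101
risk, unboosted participants = 216/2716 = 0.079529
absolute risk difference = 0.022428
1 / 0.022428 = 44.587 → round up → 45

45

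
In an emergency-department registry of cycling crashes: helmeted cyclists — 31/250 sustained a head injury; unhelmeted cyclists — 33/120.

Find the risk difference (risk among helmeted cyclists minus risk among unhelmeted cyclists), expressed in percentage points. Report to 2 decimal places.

risk, helmeted cyclists = 31/250 = 0.1240
risk, unhelmeted cyclists = 33/120 = 0.2750
risk difference = 0.1240 − 0.2750 = -0.1510 → -15.10 percentage points

-15.10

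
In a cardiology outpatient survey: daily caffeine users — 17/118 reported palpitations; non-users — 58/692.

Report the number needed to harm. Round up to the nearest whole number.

risk, daily caffeine users = 17/118 = 0.144068
risk, non-users = 58/692 = 0.083815
absolute risk difference = 0.060253
1 / 0.060253 = 16.597 → round up → 17

17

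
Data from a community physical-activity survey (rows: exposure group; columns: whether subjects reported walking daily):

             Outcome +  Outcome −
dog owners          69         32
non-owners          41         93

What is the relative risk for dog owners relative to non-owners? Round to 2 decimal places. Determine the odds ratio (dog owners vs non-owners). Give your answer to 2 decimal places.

risk, dog owners = 69/101 = 0.6832
risk, non-owners = 41/134 = 0.3060
RR = 0.6832 / 0.3060 = 2.23
odds, dog owners = 69/32 = 2.1562
odds, non-owners = 41/93 = 0.4409
OR = 2.1562 / 0.4409 = 4.89

RR = 2.23; OR = 4.89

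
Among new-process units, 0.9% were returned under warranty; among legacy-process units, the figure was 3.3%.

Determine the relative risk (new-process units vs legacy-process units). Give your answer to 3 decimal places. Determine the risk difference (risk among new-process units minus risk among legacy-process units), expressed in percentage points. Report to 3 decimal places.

RR = 0.273; RD = -2.400

RR = 0.00900 / 0.03300 = 0.273
risk difference = 0.00900 − 0.03300 = -0.02400 → -2.400 percentage points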